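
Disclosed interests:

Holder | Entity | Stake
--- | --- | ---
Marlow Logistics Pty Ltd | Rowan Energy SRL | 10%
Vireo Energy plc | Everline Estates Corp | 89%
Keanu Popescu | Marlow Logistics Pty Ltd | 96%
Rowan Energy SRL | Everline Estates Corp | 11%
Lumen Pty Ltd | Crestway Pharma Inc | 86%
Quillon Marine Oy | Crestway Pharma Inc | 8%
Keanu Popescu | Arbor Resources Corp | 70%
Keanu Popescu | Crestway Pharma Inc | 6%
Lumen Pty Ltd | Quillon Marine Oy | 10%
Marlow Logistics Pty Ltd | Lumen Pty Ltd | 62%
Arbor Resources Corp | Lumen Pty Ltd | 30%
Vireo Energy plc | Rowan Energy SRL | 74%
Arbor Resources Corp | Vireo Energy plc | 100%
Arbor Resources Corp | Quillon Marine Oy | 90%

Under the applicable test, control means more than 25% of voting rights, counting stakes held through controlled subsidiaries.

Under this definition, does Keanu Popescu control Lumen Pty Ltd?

Yes

Keanu holds 70% of Arbor, so Keanu controls Arbor.
Keanu holds 96% of Marlow, so Keanu controls Marlow.
Arbor and Marlow together hold 30% + 62% = 92% of Lumen, so Keanu controls Lumen.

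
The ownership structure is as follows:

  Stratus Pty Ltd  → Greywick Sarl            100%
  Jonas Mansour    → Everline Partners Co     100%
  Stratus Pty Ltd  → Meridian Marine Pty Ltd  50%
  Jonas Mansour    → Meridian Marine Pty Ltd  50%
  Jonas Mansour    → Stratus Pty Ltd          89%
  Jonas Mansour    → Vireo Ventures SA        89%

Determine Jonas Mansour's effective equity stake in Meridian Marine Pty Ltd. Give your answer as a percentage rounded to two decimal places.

Jonas reaches Meridian along 2 paths.
Direct stake: 50% = 50%.
Via Stratus: 89% × 50% = 44.5%.
Total: 50% + 44.5% = 94.5%.
Rounded: 94.50%.

94.50%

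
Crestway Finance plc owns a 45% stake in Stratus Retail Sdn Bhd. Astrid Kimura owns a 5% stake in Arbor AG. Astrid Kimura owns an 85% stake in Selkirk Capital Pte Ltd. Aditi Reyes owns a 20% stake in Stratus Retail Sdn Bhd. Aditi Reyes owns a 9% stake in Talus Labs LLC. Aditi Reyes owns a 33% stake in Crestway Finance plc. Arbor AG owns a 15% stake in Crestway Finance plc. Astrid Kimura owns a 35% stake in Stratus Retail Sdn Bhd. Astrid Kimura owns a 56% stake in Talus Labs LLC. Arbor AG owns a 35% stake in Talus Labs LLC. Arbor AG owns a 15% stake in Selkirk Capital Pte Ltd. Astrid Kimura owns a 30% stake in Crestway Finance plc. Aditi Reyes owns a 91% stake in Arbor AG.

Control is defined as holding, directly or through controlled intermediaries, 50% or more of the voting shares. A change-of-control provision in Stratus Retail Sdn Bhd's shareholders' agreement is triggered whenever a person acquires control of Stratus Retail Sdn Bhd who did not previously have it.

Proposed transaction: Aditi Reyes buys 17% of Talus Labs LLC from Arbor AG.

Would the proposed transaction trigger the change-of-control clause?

The purchase adds only to Aditi's holdings (Arbor's stake shrinks), so Aditi is the only person who could newly come to control Stratus.
Aditi holds 91% of Arbor, so Aditi controls Arbor.
In Stratus, Aditi's side holds only 20%, not ≥ 50%.
So before the transaction, Aditi does not control Stratus.
After the purchase, Aditi's direct stake in Talus rises to 9% + 17% = 26%, and Arbor's stake falls to 18%.
Aditi's side now holds 26% + 18% = 44% of Talus, not ≥ 50%, so Aditi still does not control Talus.
After the transaction, Aditi's side holds 20% of Stratus, not ≥ 50%, so Aditi still does not control Stratus.
No new person acquires control, so the clause is not triggered.

No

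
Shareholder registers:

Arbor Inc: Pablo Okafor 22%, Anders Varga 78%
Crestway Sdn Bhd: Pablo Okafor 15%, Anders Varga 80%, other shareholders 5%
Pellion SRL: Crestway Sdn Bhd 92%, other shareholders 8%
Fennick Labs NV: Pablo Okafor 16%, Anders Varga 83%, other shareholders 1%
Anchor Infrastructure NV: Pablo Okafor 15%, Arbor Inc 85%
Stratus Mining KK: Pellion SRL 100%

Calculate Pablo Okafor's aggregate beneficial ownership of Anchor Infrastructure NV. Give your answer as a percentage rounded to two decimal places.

Pablo reaches Anchor along 2 paths.
Direct stake: 15% = 15%.
Via Arbor: 22% × 85% = 18.7%.
Total: 15% + 18.7% = 33.7%.
Rounded: 33.70%.

33.70%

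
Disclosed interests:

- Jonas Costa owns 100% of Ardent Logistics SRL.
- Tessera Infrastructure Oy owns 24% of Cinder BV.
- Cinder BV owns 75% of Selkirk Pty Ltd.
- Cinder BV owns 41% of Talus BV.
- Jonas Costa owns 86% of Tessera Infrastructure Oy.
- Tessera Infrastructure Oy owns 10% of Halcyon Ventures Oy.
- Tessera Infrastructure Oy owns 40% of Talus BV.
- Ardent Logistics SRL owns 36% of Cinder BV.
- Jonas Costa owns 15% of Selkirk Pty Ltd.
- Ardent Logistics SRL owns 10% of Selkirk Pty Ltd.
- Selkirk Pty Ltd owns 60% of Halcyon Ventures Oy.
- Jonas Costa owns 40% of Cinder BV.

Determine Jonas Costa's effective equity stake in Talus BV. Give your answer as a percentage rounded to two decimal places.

Jonas reaches Talus along 4 paths.
Via Tessera: 86% × 40% = 34.4%.
Via Tessera → Cinder: 86% × 24% × 41% = 8.4624%.
Via Cinder: 40% × 41% = 16.4%.
Via Ardent → Cinder: 100% × 36% × 41% = 14.76%.
Total: 34.4% + 8.4624% + 16.4% + 14.76% = 74.0224%.
Rounded: 74.02%.

74.02%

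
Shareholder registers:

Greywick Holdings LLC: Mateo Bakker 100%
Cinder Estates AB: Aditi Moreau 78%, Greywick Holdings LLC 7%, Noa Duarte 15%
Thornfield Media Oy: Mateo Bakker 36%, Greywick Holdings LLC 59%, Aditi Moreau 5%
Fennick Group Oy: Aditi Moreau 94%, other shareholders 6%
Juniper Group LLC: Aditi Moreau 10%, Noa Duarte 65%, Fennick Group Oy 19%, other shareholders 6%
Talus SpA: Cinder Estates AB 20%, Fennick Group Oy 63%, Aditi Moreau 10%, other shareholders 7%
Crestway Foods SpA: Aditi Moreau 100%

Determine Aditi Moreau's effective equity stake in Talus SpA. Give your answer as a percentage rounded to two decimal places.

Aditi reaches Talus along 3 paths.
Via Cinder: 78% × 20% = 15.6%.
Via Fennick: 94% × 63% = 59.22%.
Direct stake: 10% = 10%.
Total: 15.6% + 59.22% + 10% = 84.82%.

84.82%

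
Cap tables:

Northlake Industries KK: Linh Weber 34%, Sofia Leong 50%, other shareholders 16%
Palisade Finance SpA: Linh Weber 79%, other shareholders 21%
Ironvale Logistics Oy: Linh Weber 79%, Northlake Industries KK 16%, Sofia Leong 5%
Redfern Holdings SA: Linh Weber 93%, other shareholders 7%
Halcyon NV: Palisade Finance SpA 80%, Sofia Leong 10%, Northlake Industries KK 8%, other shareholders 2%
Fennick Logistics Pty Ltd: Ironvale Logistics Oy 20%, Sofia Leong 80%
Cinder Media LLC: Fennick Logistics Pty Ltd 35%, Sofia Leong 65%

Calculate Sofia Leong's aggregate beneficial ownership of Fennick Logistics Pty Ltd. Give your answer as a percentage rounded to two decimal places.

Sofia reaches Fennick along 3 paths.
Via Northlake → Ironvale: 50% × 16% × 20% = 1.6%.
Via Ironvale: 5% × 20% = 1%.
Direct stake: 80% = 80%.
Total: 1.6% + 1% + 80% = 82.6%.
Rounded: 82.60%.

82.60%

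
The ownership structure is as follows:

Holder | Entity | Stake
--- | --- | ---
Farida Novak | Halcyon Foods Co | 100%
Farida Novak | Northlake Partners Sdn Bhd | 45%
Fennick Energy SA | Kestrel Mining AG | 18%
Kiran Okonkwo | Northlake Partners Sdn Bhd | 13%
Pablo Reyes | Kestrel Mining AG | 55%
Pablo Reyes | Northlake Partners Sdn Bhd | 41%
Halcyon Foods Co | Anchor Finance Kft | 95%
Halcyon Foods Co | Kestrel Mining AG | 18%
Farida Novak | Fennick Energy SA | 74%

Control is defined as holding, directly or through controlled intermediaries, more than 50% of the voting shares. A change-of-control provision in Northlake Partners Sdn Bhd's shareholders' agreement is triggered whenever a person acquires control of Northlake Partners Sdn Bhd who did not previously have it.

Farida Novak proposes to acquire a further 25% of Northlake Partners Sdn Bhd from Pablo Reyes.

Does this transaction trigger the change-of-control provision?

Yes

The purchase adds only to Farida's holdings (Pablo's stake shrinks), so Farida is the only person who could newly come to control Northlake.
Farida holds 100% of Halcyon, so Farida controls Halcyon.
Farida holds 74% of Fennick, so Farida controls Fennick.
Halcyon holds 95% of Anchor, so Farida controls Anchor.
In Northlake, Farida's side holds only 45%, not > 50%.
So before the transaction, Farida does not control Northlake.
After the purchase, Farida's direct stake in Northlake rises to 45% + 25% = 70%, and Pablo's stake falls to 16%.
Farida holds 70% of Northlake, so Farida controls Northlake.
Farida did not control Northlake before and does after, so the clause is triggered.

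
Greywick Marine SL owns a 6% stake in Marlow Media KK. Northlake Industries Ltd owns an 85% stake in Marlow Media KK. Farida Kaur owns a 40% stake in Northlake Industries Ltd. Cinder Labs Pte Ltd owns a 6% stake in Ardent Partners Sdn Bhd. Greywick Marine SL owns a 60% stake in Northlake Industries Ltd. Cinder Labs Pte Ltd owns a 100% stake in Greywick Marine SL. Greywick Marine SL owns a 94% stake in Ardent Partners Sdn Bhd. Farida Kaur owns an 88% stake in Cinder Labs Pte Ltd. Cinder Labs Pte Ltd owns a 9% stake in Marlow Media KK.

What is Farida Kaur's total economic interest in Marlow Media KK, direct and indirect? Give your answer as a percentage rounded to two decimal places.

Farida reaches Marlow along 4 paths.
Via Cinder → Greywick → Northlake: 88% × 100% × 60% × 85% = 44.88%.
Via Northlake: 40% × 85% = 34%.
Via Cinder: 88% × 9% = 7.92%.
Via Cinder → Greywick: 88% × 100% × 6% = 5.28%.
Total: 44.88% + 34% + 7.92% + 5.28% = 92.08%.

92.08%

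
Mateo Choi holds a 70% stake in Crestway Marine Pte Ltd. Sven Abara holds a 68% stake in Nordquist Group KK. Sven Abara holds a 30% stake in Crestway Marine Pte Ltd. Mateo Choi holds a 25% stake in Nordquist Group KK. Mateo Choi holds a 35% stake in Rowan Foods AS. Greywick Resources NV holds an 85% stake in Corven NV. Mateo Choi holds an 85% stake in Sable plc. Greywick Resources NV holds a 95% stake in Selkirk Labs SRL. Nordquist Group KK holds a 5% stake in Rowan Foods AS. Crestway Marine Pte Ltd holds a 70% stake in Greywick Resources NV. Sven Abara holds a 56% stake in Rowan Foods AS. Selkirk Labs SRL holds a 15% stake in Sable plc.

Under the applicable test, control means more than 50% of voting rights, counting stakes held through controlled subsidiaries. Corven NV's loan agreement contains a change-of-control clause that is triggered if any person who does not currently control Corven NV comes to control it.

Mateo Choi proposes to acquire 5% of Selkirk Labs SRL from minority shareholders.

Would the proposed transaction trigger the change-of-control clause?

The purchase changes only Mateo's holdings, so Mateo is the only person who could newly come to control Corven.
Mateo holds 70% of Crestway, so Mateo controls Crestway.
Crestway holds 70% of Greywick, so Mateo controls Greywick.
Greywick holds 85% of Corven, so Mateo controls Corven.
So Mateo already controls Corven before the transaction.
After the purchase, Mateo holds 5% of Selkirk directly.
Mateo controlled Corven already, so this is not a new person acquiring control; every other person's position is unchanged or reduced.
No new person acquires control, so the clause is not triggered.

No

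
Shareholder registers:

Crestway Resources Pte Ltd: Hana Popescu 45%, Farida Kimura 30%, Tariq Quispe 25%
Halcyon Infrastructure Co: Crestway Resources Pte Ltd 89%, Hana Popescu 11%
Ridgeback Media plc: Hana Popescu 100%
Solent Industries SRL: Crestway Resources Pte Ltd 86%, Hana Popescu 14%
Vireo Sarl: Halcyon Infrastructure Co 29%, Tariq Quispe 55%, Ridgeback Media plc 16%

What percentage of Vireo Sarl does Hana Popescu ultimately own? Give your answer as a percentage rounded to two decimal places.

Hana reaches Vireo along 3 paths.
Via Crestway → Halcyon: 45% × 89% × 29% = 11.6145%.
Via Halcyon: 11% × 29% = 3.19%.
Via Ridgeback: 100% × 16% = 16%.
Total: 11.6145% + 3.19% + 16% = 30.8045%.
Rounded: 30.80%.

30.80%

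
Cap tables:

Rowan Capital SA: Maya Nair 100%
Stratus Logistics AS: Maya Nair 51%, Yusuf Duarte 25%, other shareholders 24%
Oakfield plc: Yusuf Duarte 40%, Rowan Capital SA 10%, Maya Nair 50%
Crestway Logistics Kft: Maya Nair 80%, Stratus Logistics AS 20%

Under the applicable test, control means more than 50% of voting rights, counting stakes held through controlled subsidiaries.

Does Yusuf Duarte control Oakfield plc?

No

Yusuf's largest direct stake is 40% in Oakfield, which does not meet the threshold, so Yusuf controls no company.
In Oakfield, Yusuf's side holds only 40%, not > 50%.
So Yusuf does not control Oakfield.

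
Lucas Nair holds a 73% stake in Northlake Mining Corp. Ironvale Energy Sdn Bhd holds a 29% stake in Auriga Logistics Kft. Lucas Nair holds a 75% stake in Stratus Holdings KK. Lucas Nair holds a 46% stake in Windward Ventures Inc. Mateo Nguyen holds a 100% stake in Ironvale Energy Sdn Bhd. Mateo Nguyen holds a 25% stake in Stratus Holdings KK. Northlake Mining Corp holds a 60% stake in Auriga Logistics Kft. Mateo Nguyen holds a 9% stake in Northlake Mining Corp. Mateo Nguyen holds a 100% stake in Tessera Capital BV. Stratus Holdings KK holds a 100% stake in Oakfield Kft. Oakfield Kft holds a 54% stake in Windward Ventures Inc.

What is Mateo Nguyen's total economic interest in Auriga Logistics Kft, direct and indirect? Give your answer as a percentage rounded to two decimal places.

34.40%

Mateo reaches Auriga along 2 paths.
Via Northlake: 9% × 60% = 5.4%.
Via Ironvale: 100% × 29% = 29%.
Total: 5.4% + 29% = 34.4%.
Rounded: 34.40%.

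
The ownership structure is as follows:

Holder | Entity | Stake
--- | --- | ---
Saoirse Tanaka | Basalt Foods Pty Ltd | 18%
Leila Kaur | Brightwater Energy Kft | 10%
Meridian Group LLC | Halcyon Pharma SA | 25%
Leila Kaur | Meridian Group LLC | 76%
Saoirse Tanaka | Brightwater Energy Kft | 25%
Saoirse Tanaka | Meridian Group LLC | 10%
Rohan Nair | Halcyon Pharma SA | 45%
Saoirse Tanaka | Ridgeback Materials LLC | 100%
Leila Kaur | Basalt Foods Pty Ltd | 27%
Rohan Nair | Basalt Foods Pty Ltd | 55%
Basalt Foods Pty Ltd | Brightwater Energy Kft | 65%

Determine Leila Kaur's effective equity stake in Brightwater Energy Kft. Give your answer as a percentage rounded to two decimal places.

Leila reaches Brightwater along 2 paths.
Via Basalt: 27% × 65% = 17.55%.
Direct stake: 10% = 10%.
Total: 17.55% + 10% = 27.55%.

27.55%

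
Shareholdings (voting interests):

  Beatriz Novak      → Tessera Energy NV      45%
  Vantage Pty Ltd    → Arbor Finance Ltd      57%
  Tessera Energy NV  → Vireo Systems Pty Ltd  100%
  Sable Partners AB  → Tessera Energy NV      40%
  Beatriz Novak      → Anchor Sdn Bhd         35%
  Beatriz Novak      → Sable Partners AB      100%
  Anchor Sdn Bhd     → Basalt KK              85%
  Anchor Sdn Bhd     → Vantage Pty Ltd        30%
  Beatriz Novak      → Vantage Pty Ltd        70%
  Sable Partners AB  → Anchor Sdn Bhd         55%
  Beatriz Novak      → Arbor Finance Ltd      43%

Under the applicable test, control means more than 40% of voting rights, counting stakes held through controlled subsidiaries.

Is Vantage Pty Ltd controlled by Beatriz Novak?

Yes

Beatriz holds 100% of Sable, so Beatriz controls Sable.
Beatriz and Sable together hold 35% + 55% = 90% of Anchor, so Beatriz controls Anchor.
Beatriz and Anchor together hold 70% + 30% = 100% of Vantage, so Beatriz controls Vantage.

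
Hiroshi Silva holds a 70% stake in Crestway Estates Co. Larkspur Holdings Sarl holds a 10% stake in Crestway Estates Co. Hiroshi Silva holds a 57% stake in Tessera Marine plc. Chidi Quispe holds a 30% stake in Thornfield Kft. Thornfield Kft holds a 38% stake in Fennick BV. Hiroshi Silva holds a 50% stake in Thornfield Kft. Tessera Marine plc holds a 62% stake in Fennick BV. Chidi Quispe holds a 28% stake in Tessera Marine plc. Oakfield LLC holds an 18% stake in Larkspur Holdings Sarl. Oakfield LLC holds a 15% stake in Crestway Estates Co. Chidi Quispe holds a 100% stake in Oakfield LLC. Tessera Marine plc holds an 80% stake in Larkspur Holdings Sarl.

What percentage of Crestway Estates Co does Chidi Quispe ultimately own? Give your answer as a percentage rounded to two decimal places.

19.04%

Chidi reaches Crestway along 3 paths.
Via Oakfield → Larkspur: 100% × 18% × 10% = 1.8%.
Via Tessera → Larkspur: 28% × 80% × 10% = 2.24%.
Via Oakfield: 100% × 15% = 15%.
Total: 1.8% + 2.24% + 15% = 19.04%.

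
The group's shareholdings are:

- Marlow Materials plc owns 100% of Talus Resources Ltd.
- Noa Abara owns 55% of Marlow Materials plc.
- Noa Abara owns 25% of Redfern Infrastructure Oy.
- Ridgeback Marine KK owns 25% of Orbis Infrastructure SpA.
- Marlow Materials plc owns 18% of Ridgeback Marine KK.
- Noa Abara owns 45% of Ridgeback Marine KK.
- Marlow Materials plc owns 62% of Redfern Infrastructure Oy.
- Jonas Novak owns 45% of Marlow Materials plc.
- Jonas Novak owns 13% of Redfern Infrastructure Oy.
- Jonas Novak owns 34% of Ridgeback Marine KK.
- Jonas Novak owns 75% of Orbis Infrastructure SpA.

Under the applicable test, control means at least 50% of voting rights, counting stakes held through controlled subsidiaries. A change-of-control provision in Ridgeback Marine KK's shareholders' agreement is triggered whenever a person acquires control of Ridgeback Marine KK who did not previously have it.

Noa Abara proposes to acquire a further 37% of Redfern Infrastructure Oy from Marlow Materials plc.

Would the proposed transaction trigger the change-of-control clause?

No

The purchase adds only to Noa's holdings (Marlow's stake shrinks), so Noa is the only person who could newly come to control Ridgeback.
Noa holds 55% of Marlow, so Noa controls Marlow.
Marlow and Noa together hold 18% + 45% = 63% of Ridgeback, so Noa controls Ridgeback.
So Noa already controls Ridgeback before the transaction.
After the purchase, Noa's direct stake in Redfern rises to 25% + 37% = 62%, and Marlow's stake falls to 25%.
Noa controlled Ridgeback already, so this is not a new person acquiring control; every other person's position is unchanged or reduced.
No new person acquires control, so the clause is not triggered.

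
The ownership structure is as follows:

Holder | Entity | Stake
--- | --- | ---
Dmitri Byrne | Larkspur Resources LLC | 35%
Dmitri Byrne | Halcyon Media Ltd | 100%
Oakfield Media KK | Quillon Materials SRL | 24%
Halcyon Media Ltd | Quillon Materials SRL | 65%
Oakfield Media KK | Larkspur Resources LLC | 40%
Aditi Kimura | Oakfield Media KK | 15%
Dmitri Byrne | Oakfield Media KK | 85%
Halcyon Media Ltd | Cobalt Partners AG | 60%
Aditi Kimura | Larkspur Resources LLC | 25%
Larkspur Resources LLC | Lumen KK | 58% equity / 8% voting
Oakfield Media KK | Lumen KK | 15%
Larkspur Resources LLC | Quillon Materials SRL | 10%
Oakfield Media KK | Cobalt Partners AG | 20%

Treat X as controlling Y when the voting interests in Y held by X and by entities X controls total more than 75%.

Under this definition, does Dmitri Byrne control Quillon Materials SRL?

Yes

Dmitri holds 85% of Oakfield, so Dmitri controls Oakfield.
Dmitri holds 100% of Halcyon, so Dmitri controls Halcyon.
Halcyon and Oakfield together hold 65% + 24% = 89% of Quillon, so Dmitri controls Quillon.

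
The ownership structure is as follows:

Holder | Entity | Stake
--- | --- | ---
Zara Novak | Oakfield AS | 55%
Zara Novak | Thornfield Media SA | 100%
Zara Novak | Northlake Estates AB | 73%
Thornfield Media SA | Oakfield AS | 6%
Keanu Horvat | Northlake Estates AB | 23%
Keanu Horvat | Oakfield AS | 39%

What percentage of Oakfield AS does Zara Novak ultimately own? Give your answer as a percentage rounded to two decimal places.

Zara reaches Oakfield along 2 paths.
Via Thornfield: 100% × 6% = 6%.
Direct stake: 55% = 55%.
Total: 6% + 55% = 61%.
Rounded: 61.00%.

61.00%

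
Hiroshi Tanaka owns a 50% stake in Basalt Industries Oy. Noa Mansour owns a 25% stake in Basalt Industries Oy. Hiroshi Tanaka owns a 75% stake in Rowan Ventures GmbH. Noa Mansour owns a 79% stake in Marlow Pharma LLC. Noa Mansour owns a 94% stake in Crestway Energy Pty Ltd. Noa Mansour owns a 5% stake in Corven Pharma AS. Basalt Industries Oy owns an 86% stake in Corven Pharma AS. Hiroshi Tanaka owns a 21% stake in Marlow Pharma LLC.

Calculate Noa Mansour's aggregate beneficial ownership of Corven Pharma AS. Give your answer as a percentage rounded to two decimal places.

Noa reaches Corven along 2 paths.
Via Basalt: 25% × 86% = 21.5%.
Direct stake: 5% = 5%.
Total: 21.5% + 5% = 26.5%.
Rounded: 26.50%.

26.50%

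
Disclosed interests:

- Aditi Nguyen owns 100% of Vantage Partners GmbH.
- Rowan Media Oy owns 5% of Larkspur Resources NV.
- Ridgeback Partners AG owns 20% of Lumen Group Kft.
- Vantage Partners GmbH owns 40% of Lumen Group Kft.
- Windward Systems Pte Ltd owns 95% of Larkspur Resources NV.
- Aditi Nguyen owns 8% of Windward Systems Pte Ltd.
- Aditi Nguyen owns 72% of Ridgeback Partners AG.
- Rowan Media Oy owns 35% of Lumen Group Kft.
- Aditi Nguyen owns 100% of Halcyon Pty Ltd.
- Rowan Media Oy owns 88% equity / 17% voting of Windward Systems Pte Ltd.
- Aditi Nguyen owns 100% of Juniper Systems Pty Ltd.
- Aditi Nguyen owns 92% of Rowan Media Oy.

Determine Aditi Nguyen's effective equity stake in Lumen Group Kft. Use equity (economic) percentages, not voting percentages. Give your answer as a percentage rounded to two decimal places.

Aditi reaches Lumen along 3 paths.
Via Rowan: 92% × 35% = 32.2%.
Via Ridgeback: 72% × 20% = 14.4%.
Via Vantage: 100% × 40% = 40%.
Total: 32.2% + 14.4% + 40% = 86.6%.
Rounded: 86.60%.

86.60%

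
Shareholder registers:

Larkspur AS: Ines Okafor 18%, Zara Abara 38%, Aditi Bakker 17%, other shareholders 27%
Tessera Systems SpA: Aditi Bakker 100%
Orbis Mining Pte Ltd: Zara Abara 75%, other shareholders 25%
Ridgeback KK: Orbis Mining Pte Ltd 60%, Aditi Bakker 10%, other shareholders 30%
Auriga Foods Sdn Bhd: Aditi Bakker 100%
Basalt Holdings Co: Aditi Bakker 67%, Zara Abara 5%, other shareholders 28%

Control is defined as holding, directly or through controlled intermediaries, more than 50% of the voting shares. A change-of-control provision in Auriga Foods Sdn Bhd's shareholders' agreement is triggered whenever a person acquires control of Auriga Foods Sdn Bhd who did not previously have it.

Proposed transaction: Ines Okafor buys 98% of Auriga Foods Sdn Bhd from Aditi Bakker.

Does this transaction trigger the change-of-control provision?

Yes

The purchase adds only to Ines's holdings (Aditi's stake shrinks), so Ines is the only person who could newly come to control Auriga.
Ines's largest direct stake is 18% in Larkspur, which does not meet the threshold, so Ines controls no company.
Neither Ines nor any entity Ines controls holds any voting interest in Auriga.
So before the transaction, Ines does not control Auriga.
After the purchase, Ines holds 98% of Auriga directly, and Aditi's stake falls to 2%.
Ines holds 98% of Auriga, so Ines controls Auriga.
Ines did not control Auriga before and does after, so the clause is triggered.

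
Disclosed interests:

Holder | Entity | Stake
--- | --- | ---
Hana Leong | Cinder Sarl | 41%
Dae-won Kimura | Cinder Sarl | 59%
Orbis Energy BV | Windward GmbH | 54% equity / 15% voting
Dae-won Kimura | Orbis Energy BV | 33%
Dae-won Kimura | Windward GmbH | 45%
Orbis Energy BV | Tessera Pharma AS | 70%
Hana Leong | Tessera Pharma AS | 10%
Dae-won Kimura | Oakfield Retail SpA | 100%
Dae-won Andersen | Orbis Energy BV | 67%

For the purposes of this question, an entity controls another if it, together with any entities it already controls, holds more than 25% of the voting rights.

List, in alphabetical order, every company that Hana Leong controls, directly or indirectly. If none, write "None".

Cinder Sarl

Hana holds 41% of Cinder, so Hana controls Cinder.
No other company's threshold is met.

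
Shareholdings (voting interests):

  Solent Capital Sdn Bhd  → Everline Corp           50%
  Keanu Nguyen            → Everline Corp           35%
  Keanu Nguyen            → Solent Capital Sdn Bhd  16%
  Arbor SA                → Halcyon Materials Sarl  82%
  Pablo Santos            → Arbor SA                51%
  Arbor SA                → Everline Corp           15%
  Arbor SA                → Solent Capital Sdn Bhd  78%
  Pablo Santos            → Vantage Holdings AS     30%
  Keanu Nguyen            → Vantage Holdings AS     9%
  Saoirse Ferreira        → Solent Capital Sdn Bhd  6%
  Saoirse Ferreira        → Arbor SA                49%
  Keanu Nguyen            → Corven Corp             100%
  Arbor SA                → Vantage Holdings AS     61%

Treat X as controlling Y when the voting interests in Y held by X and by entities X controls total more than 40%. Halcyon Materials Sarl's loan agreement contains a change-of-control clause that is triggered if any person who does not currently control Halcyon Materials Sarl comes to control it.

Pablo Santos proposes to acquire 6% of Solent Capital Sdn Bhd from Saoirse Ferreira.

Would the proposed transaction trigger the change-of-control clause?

No

The purchase adds only to Pablo's holdings (Saoirse's stake shrinks), so Pablo is the only person who could newly come to control Halcyon.
Pablo holds 51% of Arbor, so Pablo controls Arbor.
Arbor holds 82% of Halcyon, so Pablo controls Halcyon.
So Pablo already controls Halcyon before the transaction.
After the purchase, Pablo holds 6% of Solent directly, and Saoirse's stake falls to 0%.
Pablo controlled Halcyon already, so this is not a new person acquiring control; every other person's position is unchanged or reduced.
No new person acquires control, so the clause is not triggered.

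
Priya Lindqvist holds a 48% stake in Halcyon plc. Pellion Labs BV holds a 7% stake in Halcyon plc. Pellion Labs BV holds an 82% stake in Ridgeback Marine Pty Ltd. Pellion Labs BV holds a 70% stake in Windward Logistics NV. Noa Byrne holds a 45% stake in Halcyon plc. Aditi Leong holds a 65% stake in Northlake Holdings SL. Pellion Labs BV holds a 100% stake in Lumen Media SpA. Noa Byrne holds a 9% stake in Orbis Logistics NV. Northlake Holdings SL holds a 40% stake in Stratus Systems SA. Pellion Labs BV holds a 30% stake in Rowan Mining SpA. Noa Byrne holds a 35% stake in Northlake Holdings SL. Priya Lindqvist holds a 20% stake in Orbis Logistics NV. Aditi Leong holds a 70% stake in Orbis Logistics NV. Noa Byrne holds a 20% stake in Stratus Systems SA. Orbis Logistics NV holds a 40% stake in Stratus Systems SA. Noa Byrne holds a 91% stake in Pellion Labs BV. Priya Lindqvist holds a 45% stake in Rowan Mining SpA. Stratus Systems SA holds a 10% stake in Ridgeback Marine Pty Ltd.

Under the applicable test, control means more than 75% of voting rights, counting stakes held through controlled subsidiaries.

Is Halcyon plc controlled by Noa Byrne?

No

Noa holds 91% of Pellion, so Noa controls Pellion.
Pellion holds 82% of Ridgeback, so Noa controls Ridgeback.
Pellion holds 100% of Lumen, so Noa controls Lumen.
In Halcyon, Noa's side holds only 7% + 45% = 52%, not > 75%.
So Noa does not control Halcyon.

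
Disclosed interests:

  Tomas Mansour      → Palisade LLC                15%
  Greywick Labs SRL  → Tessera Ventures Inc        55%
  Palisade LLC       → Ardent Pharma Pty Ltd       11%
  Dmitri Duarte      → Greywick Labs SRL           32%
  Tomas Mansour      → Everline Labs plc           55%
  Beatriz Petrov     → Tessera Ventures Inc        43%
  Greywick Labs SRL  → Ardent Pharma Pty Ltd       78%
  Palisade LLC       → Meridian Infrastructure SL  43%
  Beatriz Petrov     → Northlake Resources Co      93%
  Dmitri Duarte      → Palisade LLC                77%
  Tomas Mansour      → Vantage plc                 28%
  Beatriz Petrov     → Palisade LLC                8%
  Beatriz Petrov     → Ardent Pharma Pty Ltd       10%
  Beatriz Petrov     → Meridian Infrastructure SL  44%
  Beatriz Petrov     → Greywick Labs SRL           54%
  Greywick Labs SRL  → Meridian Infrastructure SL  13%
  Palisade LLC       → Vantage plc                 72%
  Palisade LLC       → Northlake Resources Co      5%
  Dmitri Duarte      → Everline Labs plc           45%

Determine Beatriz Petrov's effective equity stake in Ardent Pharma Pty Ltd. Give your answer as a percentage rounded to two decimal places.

53.00%

Beatriz reaches Ardent along 3 paths.
Via Palisade: 8% × 11% = 0.88%.
Via Greywick: 54% × 78% = 42.12%.
Direct stake: 10% = 10%.
Total: 0.88% + 42.12% + 10% = 53%.
Rounded: 53.00%.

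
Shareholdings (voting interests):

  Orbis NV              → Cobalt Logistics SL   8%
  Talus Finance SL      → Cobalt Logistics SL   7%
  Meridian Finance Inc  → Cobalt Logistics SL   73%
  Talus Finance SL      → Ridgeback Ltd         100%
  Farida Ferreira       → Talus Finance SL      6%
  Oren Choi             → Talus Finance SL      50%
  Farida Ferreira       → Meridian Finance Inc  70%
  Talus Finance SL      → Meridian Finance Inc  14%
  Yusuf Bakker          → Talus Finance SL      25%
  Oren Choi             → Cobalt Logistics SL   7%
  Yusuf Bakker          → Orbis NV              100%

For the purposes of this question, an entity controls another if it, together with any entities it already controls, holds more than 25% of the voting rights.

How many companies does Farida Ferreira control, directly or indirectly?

2

Farida holds 70% of Meridian, so Farida controls Meridian.
Meridian holds 73% of Cobalt, so Farida controls Cobalt.
No other company's threshold is met.
Farida controls 2 companies.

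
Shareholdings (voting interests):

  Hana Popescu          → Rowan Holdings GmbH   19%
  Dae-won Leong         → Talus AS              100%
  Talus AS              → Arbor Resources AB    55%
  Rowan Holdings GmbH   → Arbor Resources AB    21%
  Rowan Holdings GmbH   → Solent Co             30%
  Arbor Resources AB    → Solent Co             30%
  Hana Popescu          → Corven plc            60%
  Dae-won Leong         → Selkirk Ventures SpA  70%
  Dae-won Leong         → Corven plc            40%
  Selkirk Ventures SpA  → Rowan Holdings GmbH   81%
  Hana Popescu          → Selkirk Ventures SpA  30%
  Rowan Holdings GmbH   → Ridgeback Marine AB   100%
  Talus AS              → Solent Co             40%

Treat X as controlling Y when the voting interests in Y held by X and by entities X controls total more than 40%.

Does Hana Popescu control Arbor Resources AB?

No

Hana holds 60% of Corven, so Hana controls Corven.
Neither Hana nor any entity Hana controls holds any voting interest in Arbor.
So Hana does not control Arbor.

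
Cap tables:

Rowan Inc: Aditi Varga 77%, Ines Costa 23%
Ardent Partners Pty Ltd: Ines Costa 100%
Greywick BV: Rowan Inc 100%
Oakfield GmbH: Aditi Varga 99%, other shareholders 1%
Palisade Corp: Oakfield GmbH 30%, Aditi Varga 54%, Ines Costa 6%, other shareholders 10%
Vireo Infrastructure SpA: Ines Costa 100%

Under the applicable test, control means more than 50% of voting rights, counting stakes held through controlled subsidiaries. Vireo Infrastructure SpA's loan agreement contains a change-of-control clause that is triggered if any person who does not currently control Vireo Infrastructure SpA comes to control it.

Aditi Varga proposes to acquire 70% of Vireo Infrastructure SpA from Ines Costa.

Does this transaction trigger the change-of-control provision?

The purchase adds only to Aditi's holdings (Ines's stake shrinks), so Aditi is the only person who could newly come to control Vireo.
Aditi holds 77% of Rowan, so Aditi controls Rowan.
Rowan holds 100% of Greywick, so Aditi controls Greywick.
Aditi holds 99% of Oakfield, so Aditi controls Oakfield.
Oakfield and Aditi together hold 30% + 54% = 84% of Palisade, so Aditi controls Palisade.
Neither Aditi nor any entity Aditi controls holds any voting interest in Vireo.
So before the transaction, Aditi does not control Vireo.
After the purchase, Aditi holds 70% of Vireo directly, and Ines's stake falls to 30%.
Aditi holds 70% of Vireo, so Aditi controls Vireo.
Aditi did not control Vireo before and does after, so the clause is triggered.

Yes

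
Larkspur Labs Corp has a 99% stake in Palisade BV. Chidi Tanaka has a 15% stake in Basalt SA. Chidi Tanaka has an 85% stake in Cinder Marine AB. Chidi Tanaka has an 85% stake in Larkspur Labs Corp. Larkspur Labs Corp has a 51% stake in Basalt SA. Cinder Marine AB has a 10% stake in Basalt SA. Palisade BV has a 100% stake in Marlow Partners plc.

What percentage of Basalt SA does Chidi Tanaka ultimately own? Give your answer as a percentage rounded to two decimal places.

Chidi reaches Basalt along 3 paths.
Via Cinder: 85% × 10% = 8.5%.
Via Larkspur: 85% × 51% = 43.35%.
Direct stake: 15% = 15%.
Total: 8.5% + 43.35% + 15% = 66.85%.

66.85%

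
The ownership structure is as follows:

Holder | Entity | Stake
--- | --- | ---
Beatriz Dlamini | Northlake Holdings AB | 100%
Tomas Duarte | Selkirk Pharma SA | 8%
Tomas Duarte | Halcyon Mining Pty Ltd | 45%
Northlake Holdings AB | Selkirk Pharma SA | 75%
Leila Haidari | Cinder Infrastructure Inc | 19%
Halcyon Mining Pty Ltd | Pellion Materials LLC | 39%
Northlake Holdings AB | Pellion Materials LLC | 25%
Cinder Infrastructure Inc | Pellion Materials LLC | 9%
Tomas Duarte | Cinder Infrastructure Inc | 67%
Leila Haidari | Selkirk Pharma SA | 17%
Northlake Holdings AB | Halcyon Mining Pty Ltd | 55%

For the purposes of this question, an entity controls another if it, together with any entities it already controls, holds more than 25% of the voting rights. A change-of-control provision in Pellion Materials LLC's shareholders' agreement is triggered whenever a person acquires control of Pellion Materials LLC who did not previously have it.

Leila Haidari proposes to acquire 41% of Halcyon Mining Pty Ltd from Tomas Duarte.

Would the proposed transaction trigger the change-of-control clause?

The purchase adds only to Leila's holdings (Tomas's stake shrinks), so Leila is the only person who could newly come to control Pellion.
Leila's largest direct stake is 19% in Cinder, which does not meet the threshold, so Leila controls no company.
Neither Leila nor any entity Leila controls holds any voting interest in Pellion.
So before the transaction, Leila does not control Pellion.
After the purchase, Leila holds 41% of Halcyon directly, and Tomas's stake falls to 4%.
Leila holds 41% of Halcyon, so Leila controls Halcyon.
Halcyon holds 39% of Pellion, so Leila controls Pellion.
Leila did not control Pellion before and does after, so the clause is triggered.

Yes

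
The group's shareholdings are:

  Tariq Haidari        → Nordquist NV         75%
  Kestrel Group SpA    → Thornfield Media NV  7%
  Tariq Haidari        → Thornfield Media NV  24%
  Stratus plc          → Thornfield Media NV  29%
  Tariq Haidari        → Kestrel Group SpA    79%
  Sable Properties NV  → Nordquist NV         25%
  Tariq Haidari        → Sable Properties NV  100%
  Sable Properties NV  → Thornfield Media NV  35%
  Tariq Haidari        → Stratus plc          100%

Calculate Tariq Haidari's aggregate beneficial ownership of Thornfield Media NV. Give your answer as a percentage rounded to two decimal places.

93.53%

Tariq reaches Thornfield along 4 paths.
Via Kestrel: 79% × 7% = 5.53%.
Via Sable: 100% × 35% = 35%.
Via Stratus: 100% × 29% = 29%.
Direct stake: 24% = 24%.
Total: 5.53% + 35% + 29% + 24% = 93.53%.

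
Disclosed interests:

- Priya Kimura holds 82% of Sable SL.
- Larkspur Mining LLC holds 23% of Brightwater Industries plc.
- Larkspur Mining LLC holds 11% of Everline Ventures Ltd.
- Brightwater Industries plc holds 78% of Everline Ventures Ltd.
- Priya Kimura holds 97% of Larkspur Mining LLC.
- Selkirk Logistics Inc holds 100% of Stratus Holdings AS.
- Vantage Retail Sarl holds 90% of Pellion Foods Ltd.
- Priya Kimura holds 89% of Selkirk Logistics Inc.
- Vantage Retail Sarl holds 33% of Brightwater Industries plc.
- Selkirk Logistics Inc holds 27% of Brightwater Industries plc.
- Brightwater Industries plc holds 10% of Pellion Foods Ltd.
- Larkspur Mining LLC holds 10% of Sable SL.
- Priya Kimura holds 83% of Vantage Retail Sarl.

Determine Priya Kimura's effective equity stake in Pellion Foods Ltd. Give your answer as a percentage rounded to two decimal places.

82.07%

Priya reaches Pellion along 4 paths.
Via Vantage: 83% × 90% = 74.7%.
Via Larkspur → Brightwater: 97% × 23% × 10% = 2.231%.
Via Vantage → Brightwater: 83% × 33% × 10% = 2.739%.
Via Selkirk → Brightwater: 89% × 27% × 10% = 2.403%.
Total: 74.7% + 2.231% + 2.739% + 2.403% = 82.073%.
Rounded: 82.07%.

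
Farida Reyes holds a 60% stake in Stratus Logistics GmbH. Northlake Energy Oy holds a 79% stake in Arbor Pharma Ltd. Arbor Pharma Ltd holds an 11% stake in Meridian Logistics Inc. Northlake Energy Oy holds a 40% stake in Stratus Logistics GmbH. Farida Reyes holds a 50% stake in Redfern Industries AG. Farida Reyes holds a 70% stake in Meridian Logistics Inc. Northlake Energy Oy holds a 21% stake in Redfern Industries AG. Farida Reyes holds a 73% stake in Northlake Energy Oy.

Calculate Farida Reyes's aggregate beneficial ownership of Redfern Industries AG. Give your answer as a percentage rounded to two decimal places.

Farida reaches Redfern along 2 paths.
Via Northlake: 73% × 21% = 15.33%.
Direct stake: 50% = 50%.
Total: 15.33% + 50% = 65.33%.

65.33%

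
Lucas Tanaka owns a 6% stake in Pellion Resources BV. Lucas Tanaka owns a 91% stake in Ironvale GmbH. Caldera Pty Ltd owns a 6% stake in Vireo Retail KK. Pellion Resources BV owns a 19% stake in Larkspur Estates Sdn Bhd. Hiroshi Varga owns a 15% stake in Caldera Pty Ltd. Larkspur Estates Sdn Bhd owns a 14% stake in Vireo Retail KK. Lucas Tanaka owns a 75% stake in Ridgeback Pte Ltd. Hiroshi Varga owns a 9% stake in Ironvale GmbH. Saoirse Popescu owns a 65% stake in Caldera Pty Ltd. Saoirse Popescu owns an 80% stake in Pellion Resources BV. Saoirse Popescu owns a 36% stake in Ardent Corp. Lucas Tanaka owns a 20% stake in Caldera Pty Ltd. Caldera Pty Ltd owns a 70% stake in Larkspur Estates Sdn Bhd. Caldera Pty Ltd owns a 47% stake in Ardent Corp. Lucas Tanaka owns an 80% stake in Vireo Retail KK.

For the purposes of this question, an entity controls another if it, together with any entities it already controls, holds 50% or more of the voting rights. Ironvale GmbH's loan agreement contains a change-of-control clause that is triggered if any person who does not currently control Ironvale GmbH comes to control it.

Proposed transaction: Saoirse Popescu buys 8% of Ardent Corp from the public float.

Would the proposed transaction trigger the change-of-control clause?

No

The purchase changes only Saoirse's holdings, so Saoirse is the only person who could newly come to control Ironvale.
Saoirse holds 80% of Pellion, so Saoirse controls Pellion.
Saoirse holds 65% of Caldera, so Saoirse controls Caldera.
Caldera and Pellion together hold 70% + 19% = 89% of Larkspur, so Saoirse controls Larkspur.
Saoirse and Caldera together hold 36% + 47% = 83% of Ardent, so Saoirse controls Ardent.
Neither Saoirse nor any entity Saoirse controls holds any voting interest in Ironvale.
So before the transaction, Saoirse does not control Ironvale.
After the purchase, Saoirse's direct stake in Ardent rises to 36% + 8% = 44%.
Saoirse and Caldera together hold 44% + 47% = 91% of Ardent, so Saoirse controls Ardent.
After the transaction, neither Saoirse nor any entity Saoirse controls holds a voting interest in Ironvale, so Saoirse still does not control it.
No new person acquires control, so the clause is not triggered.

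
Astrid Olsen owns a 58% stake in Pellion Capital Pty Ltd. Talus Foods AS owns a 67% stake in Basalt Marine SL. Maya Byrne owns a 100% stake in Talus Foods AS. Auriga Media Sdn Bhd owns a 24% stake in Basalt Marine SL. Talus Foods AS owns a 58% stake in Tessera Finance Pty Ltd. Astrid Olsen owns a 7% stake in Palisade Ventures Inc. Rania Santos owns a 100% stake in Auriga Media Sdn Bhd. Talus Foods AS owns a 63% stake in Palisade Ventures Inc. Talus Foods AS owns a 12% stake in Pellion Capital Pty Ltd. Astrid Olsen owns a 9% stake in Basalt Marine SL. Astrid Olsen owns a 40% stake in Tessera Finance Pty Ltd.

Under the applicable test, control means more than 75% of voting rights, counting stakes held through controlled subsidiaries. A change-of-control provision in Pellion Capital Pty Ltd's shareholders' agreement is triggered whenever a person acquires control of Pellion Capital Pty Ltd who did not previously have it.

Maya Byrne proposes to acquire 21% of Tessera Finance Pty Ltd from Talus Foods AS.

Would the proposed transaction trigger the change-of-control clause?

The purchase adds only to Maya's holdings (Talus's stake shrinks), so Maya is the only person who could newly come to control Pellion.
Maya holds 100% of Talus, so Maya controls Talus.
In Pellion, Maya's side holds only 12%, not > 75%.
So before the transaction, Maya does not control Pellion.
After the purchase, Maya holds 21% of Tessera directly, and Talus's stake falls to 37%.
Maya's side now holds 37% + 21% = 58% of Tessera, not > 75%, so Maya still does not control Tessera.
After the transaction, Maya's side holds 12% of Pellion, not > 75%, so Maya still does not control Pellion.
No new person acquires control, so the clause is not triggered.

No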